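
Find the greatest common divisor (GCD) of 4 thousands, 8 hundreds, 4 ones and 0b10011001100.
Convert 4 thousands, 8 hundreds, 4 ones (place-value notation) → 4×1000 + 8×100 + 4 = 4804 (decimal)
Convert 0b10011001100 (binary) → 1024 + 128 + 64 + 8 + 4 = 1228 (decimal)
Compute gcd(4804, 1228) = 4
4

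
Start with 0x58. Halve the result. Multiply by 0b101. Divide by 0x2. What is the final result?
Convert 0x58 (hexadecimal) → 5×16 + 8 = 88 (decimal)
Start: 88
88 ÷ 2 = 44
Convert 0b101 (binary) → 4 + 1 = 5 (decimal)
44 × 5 = 220
Convert 0x2 (hexadecimal) → 2 (decimal)
220 ÷ 2 = 110
110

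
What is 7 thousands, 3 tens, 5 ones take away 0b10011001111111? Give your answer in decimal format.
Convert 7 thousands, 3 tens, 5 ones (place-value notation) → 7×1000 + 3×10 + 5 = 7035 (decimal)
Convert 0b10011001111111 (binary) → 8192 + 1024 + 512 + 64 + 32 + 16 + 8 + 4 + 2 + 1 = 9855 (decimal)
Compute 7035 - 9855 = -2820
-2820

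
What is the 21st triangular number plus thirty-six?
The 21st triangular number = 21×22/2 = 231
Convert thirty-six (English words) → 36 (decimal)
Compute 231 + 36 = 267
267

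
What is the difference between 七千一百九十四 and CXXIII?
Convert 七千一百九十四 (Chinese numeral) → 7×1000 + 1×100 + 9×10 + 4 = 7194 (decimal)
Convert CXXIII (Roman numeral) → 100 + 10 + 10 + 1 + 1 + 1 = 123 (decimal)
Difference: |7194 - 123| = 7071
7071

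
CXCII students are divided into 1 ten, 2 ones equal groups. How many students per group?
Convert CXCII (Roman numeral) → 100 + 90 + 1 + 1 = 192 (decimal)
Convert 1 ten, 2 ones (place-value notation) → 1×10 + 2 = 12 (decimal)
Compute 192 ÷ 12 = 16
16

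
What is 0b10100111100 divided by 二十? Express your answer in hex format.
Convert 0b10100111100 (binary) → 1024 + 256 + 32 + 16 + 8 + 4 = 1340 (decimal)
Convert 二十 (Chinese numeral) → 2×10 = 20 (decimal)
Compute 1340 ÷ 20 = 67
Convert 67 (decimal) → 67 = 4×16 + 3 → 0x43 (hexadecimal)
0x43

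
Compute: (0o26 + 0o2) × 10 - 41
Convert 0o26 (octal) → 2×8 + 6 = 22 (decimal)
Convert 0o2 (octal) → 2 (decimal)
Expression in decimal: (22 + 2) × 10 - 41
Parentheses first: 22 + 2 = 24
Multiply: 24 × 10 = 240
Subtract: 240 - 41 = 199
199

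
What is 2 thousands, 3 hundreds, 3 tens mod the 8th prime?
Convert 2 thousands, 3 hundreds, 3 tens (place-value notation) → 2×1000 + 3×100 + 3×10 = 2330 (decimal)
Convert the 8th prime (prime index) → 19 (decimal)
Compute 2330 mod 19 = 12
12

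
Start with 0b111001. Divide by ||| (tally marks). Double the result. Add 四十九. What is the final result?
Convert 0b111001 (binary) → 32 + 16 + 8 + 1 = 57 (decimal)
Start: 57
Convert ||| (tally marks) → 3 (decimal)
57 ÷ 3 = 19
19 × 2 = 38
Convert 四十九 (Chinese numeral) → 4×10 + 9 = 49 (decimal)
38 + 49 = 87
87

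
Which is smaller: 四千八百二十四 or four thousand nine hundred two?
Convert 四千八百二十四 (Chinese numeral) → 4×1000 + 8×100 + 2×10 + 4 = 4824 (decimal)
Convert four thousand nine hundred two (English words) → 4×1000 + 9×100 + 2 = 4902 (decimal)
Compare 4824 vs 4902: smaller = 4824
4824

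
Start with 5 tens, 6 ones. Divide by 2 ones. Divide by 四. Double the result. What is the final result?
Convert 5 tens, 6 ones (place-value notation) → 5×10 + 6 = 56 (decimal)
Start: 56
Convert 2 ones (place-value notation) → 2 (decimal)
56 ÷ 2 = 28
Convert 四 (Chinese numeral) → 4 (decimal)
28 ÷ 4 = 7
7 × 2 = 14
14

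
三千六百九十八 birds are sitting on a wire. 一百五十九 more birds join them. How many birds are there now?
Convert 三千六百九十八 (Chinese numeral) → 3×1000 + 6×100 + 9×10 + 8 = 3698 (decimal)
Convert 一百五十九 (Chinese numeral) → 1×100 + 5×10 + 9 = 159 (decimal)
Compute 3698 + 159 = 3857
3857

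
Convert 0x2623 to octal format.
Convert 0x2623 (hexadecimal) → 2×4096 + 6×256 + 2×16 + 3 = 9763 (decimal)
Convert 9763 (decimal) → 9763 = 2×4096 + 3×512 + 4×8 + 3 → 0o23043 (octal)
0o23043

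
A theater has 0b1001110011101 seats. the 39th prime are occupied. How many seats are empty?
Convert 0b1001110011101 (binary) → 4096 + 512 + 256 + 128 + 16 + 8 + 4 + 1 = 5021 (decimal)
Convert the 39th prime (prime index) → 167 (decimal)
Compute 5021 - 167 = 4854
4854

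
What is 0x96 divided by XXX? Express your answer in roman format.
Convert 0x96 (hexadecimal) → 9×16 + 6 = 150 (decimal)
Convert XXX (Roman numeral) → 10 + 10 + 10 = 30 (decimal)
Compute 150 ÷ 30 = 5
Convert 5 (decimal) → V (Roman numeral)
V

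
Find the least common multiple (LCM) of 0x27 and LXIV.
Convert 0x27 (hexadecimal) → 2×16 + 7 = 39 (decimal)
Convert LXIV (Roman numeral) → 50 + 10 + 4 = 64 (decimal)
Compute lcm(39, 64) = 2496
2496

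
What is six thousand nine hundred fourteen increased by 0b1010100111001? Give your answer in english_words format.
Convert six thousand nine hundred fourteen (English words) → 6×1000 + 9×100 + 14 = 6914 (decimal)
Convert 0b1010100111001 (binary) → 4096 + 1024 + 256 + 32 + 16 + 8 + 1 = 5433 (decimal)
Compute 6914 + 5433 = 12347
Convert 12347 (decimal) → 12347 = 12×1000 + 3×100 + 47 → twelve thousand three hundred forty-seven (English words)
twelve thousand three hundred forty-seven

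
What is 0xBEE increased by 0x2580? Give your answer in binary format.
Convert 0xBEE (hexadecimal) → 11×256 + 14×16 + 14 = 3054 (decimal)
Convert 0x2580 (hexadecimal) → 2×4096 + 5×256 + 8×16 = 9600 (decimal)
Compute 3054 + 9600 = 12654
Convert 12654 (decimal) → 12654 = 8192 + 4096 + 256 + 64 + 32 + 8 + 4 + 2 → 0b11000101101110 (binary)
0b11000101101110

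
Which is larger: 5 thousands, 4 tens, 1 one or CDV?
Convert 5 thousands, 4 tens, 1 one (place-value notation) → 5×1000 + 4×10 + 1 = 5041 (decimal)
Convert CDV (Roman numeral) → 400 + 5 = 405 (decimal)
Compare 5041 vs 405: larger = 5041
5041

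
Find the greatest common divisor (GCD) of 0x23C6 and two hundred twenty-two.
Convert 0x23C6 (hexadecimal) → 2×4096 + 3×256 + 12×16 + 6 = 9158 (decimal)
Convert two hundred twenty-two (English words) → 2×100 + 22 = 222 (decimal)
Compute gcd(9158, 222) = 2
2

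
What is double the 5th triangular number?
The 5th triangular number = 5×6/2 = 15
Compute 15 × 2 = 30
30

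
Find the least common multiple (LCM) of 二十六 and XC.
Convert 二十六 (Chinese numeral) → 2×10 + 6 = 26 (decimal)
Convert XC (Roman numeral) → 90 (decimal)
Compute lcm(26, 90) = 1170
1170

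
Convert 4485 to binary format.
Convert 4485 (decimal) → 4485 = 4096 + 256 + 128 + 4 + 1 → 0b1000110000101 (binary)
0b1000110000101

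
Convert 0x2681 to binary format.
Convert 0x2681 (hexadecimal) → 2×4096 + 6×256 + 8×16 + 1 = 9857 (decimal)
Convert 9857 (decimal) → 9857 = 8192 + 1024 + 512 + 128 + 1 → 0b10011010000001 (binary)
0b10011010000001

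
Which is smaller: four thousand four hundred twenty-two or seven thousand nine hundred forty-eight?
Convert four thousand four hundred twenty-two (English words) → 4×1000 + 4×100 + 22 = 4422 (decimal)
Convert seven thousand nine hundred forty-eight (English words) → 7×1000 + 9×100 + 48 = 7948 (decimal)
Compare 4422 vs 7948: smaller = 4422
4422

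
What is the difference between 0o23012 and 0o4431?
Convert 0o23012 (octal) → 2×4096 + 3×512 + 1×8 + 2 = 9738 (decimal)
Convert 0o4431 (octal) → 4×512 + 4×64 + 3×8 + 1 = 2329 (decimal)
Difference: |9738 - 2329| = 7409
7409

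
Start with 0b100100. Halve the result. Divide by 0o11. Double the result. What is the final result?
Convert 0b100100 (binary) → 32 + 4 = 36 (decimal)
Start: 36
36 ÷ 2 = 18
Convert 0o11 (octal) → 1×8 + 1 = 9 (decimal)
18 ÷ 9 = 2
2 × 2 = 4
4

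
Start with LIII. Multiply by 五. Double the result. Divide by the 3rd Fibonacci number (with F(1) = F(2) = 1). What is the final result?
Convert LIII (Roman numeral) → 50 + 1 + 1 + 1 = 53 (decimal)
Start: 53
Convert 五 (Chinese numeral) → 5 (decimal)
53 × 5 = 265
265 × 2 = 530
Convert the 3rd Fibonacci number (with F(1) = F(2) = 1) (Fibonacci index) → 1, 1, 2 → 2 (decimal)
530 ÷ 2 = 265
265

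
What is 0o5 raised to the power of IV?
Convert 0o5 (octal) → 5 (decimal)
Convert IV (Roman numeral) → 4 (decimal)
Compute 5 ^ 4 = 625
625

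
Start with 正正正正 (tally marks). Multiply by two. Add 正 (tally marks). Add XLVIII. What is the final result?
Convert 正正正正 (tally marks) → 5 + 5 + 5 + 5 = 20 (decimal)
Start: 20
Convert two (English words) → 2 (decimal)
20 × 2 = 40
Convert 正 (tally marks) → 5 (decimal)
40 + 5 = 45
Convert XLVIII (Roman numeral) → 40 + 5 + 1 + 1 + 1 = 48 (decimal)
45 + 48 = 93
93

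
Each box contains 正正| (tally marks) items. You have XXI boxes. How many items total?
Convert 正正| (tally marks) → 5 + 5 + 1 = 11 (decimal)
Convert XXI (Roman numeral) → 10 + 10 + 1 = 21 (decimal)
Compute 11 × 21 = 231
231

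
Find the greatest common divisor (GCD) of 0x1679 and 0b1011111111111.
Convert 0x1679 (hexadecimal) → 1×4096 + 6×256 + 7×16 + 9 = 5753 (decimal)
Convert 0b1011111111111 (binary) → 4096 + 1024 + 512 + 256 + 128 + 64 + 32 + 16 + 8 + 4 + 2 + 1 = 6143 (decimal)
Compute gcd(5753, 6143) = 1
1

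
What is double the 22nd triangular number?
The 22nd triangular number = 22×23/2 = 253
Compute 253 × 2 = 506
506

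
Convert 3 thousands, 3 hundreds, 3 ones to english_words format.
Convert 3 thousands, 3 hundreds, 3 ones (place-value notation) → 3×1000 + 3×100 + 3 = 3303 (decimal)
Convert 3303 (decimal) → 3303 = 3×1000 + 3×100 + 3 → three thousand three hundred three (English words)
three thousand three hundred three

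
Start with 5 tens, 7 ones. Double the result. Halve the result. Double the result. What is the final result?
Convert 5 tens, 7 ones (place-value notation) → 5×10 + 7 = 57 (decimal)
Start: 57
57 × 2 = 114
114 ÷ 2 = 57
57 × 2 = 114
114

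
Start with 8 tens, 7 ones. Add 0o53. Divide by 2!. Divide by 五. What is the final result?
Convert 8 tens, 7 ones (place-value notation) → 8×10 + 7 = 87 (decimal)
Start: 87
Convert 0o53 (octal) → 5×8 + 3 = 43 (decimal)
87 + 43 = 130
Convert 2! (factorial) → 2 (decimal)
130 ÷ 2 = 65
Convert 五 (Chinese numeral) → 5 (decimal)
65 ÷ 5 = 13
13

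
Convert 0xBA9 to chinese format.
Convert 0xBA9 (hexadecimal) → 11×256 + 10×16 + 9 = 2985 (decimal)
Convert 2985 (decimal) → 2985 = 2×1000 + 9×100 + 8×10 + 5 → 二千九百八十五 (Chinese numeral)
二千九百八十五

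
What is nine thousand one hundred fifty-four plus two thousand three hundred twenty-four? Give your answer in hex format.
Convert nine thousand one hundred fifty-four (English words) → 9×1000 + 1×100 + 54 = 9154 (decimal)
Convert two thousand three hundred twenty-four (English words) → 2×1000 + 3×100 + 24 = 2324 (decimal)
Compute 9154 + 2324 = 11478
Convert 11478 (decimal) → 11478 = 2×4096 + 12×256 + 13×16 + 6 → 0x2CD6 (hexadecimal)
0x2CD6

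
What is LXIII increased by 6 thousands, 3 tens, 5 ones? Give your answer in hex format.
Convert LXIII (Roman numeral) → 50 + 10 + 1 + 1 + 1 = 63 (decimal)
Convert 6 thousands, 3 tens, 5 ones (place-value notation) → 6×1000 + 3×10 + 5 = 6035 (decimal)
Compute 63 + 6035 = 6098
Convert 6098 (decimal) → 6098 = 1×4096 + 7×256 + 13×16 + 2 → 0x17D2 (hexadecimal)
0x17D2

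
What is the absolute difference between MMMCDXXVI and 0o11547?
Convert MMMCDXXVI (Roman numeral) → 1000 + 1000 + 1000 + 400 + 10 + 10 + 5 + 1 = 3426 (decimal)
Convert 0o11547 (octal) → 1×4096 + 1×512 + 5×64 + 4×8 + 7 = 4967 (decimal)
Compute |3426 - 4967| = 1541
1541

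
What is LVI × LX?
Convert LVI (Roman numeral) → 50 + 5 + 1 = 56 (decimal)
Convert LX (Roman numeral) → 50 + 10 = 60 (decimal)
Compute 56 × 60 = 3360
3360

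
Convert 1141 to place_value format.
Convert 1141 (decimal) → 1141 = 1×1000 + 1×100 + 4×10 + 1 → 1 thousand, 1 hundred, 4 tens, 1 one (place-value notation)
1 thousand, 1 hundred, 4 tens, 1 one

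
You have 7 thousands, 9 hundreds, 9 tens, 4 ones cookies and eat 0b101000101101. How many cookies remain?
Convert 7 thousands, 9 hundreds, 9 tens, 4 ones (place-value notation) → 7×1000 + 9×100 + 9×10 + 4 = 7994 (decimal)
Convert 0b101000101101 (binary) → 2048 + 512 + 32 + 8 + 4 + 1 = 2605 (decimal)
Compute 7994 - 2605 = 5389
5389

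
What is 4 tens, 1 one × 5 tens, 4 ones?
Convert 4 tens, 1 one (place-value notation) → 4×10 + 1 = 41 (decimal)
Convert 5 tens, 4 ones (place-value notation) → 5×10 + 4 = 54 (decimal)
Compute 41 × 54 = 2214
2214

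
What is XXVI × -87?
Convert XXVI (Roman numeral) → 10 + 10 + 5 + 1 = 26 (decimal)
Compute 26 × -87 = -2262
-2262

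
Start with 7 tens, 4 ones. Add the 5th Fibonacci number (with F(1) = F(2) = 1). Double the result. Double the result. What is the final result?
Convert 7 tens, 4 ones (place-value notation) → 7×10 + 4 = 74 (decimal)
Start: 74
Convert the 5th Fibonacci number (with F(1) = F(2) = 1) (Fibonacci index) → 1, 1, 2, 3, 5 → 5 (decimal)
74 + 5 = 79
79 × 2 = 158
158 × 2 = 316
316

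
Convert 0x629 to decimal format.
Convert 0x629 (hexadecimal) → 6×256 + 2×16 + 9 = 1577 (decimal)
1577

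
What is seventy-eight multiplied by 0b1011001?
Convert seventy-eight (English words) → 78 (decimal)
Convert 0b1011001 (binary) → 64 + 16 + 8 + 1 = 89 (decimal)
Compute 78 × 89 = 6942
6942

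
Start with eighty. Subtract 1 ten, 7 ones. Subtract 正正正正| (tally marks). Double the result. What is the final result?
Convert eighty (English words) → 80 (decimal)
Start: 80
Convert 1 ten, 7 ones (place-value notation) → 1×10 + 7 = 17 (decimal)
80 - 17 = 63
Convert 正正正正| (tally marks) → 5 + 5 + 5 + 5 + 1 = 21 (decimal)
63 - 21 = 42
42 × 2 = 84
84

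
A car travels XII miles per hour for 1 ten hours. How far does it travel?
Convert XII (Roman numeral) → 10 + 1 + 1 = 12 (decimal)
Convert 1 ten (place-value notation) → 1×10 = 10 (decimal)
Compute 12 × 10 = 120
120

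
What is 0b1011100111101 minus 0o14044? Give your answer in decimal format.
Convert 0b1011100111101 (binary) → 4096 + 1024 + 512 + 256 + 32 + 16 + 8 + 4 + 1 = 5949 (decimal)
Convert 0o14044 (octal) → 1×4096 + 4×512 + 4×8 + 4 = 6180 (decimal)
Compute 5949 - 6180 = -231
-231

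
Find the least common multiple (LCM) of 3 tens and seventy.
Convert 3 tens (place-value notation) → 3×10 = 30 (decimal)
Convert seventy (English words) → 70 (decimal)
Compute lcm(30, 70) = 210
210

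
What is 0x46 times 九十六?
Convert 0x46 (hexadecimal) → 4×16 + 6 = 70 (decimal)
Convert 九十六 (Chinese numeral) → 9×10 + 6 = 96 (decimal)
Compute 70 × 96 = 6720
6720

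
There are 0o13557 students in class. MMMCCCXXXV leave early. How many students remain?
Convert 0o13557 (octal) → 1×4096 + 3×512 + 5×64 + 5×8 + 7 = 5999 (decimal)
Convert MMMCCCXXXV (Roman numeral) → 1000 + 1000 + 1000 + 100 + 100 + 100 + 10 + 10 + 10 + 5 = 3335 (decimal)
Compute 5999 - 3335 = 2664
2664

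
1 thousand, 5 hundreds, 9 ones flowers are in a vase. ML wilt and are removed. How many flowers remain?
Convert 1 thousand, 5 hundreds, 9 ones (place-value notation) → 1×1000 + 5×100 + 9 = 1509 (decimal)
Convert ML (Roman numeral) → 1000 + 50 = 1050 (decimal)
Compute 1509 - 1050 = 459
459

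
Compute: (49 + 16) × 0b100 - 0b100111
Convert 0b100 (binary) → 4 (decimal)
Convert 0b100111 (binary) → 32 + 4 + 2 + 1 = 39 (decimal)
Expression in decimal: (49 + 16) × 4 - 39
Parentheses first: 49 + 16 = 65
Multiply: 65 × 4 = 260
Subtract: 260 - 39 = 221
221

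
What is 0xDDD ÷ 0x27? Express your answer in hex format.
Convert 0xDDD (hexadecimal) → 13×256 + 13×16 + 13 = 3549 (decimal)
Convert 0x27 (hexadecimal) → 2×16 + 7 = 39 (decimal)
Compute 3549 ÷ 39 = 91
Convert 91 (decimal) → 91 = 5×16 + 11 → 0x5B (hexadecimal)
0x5B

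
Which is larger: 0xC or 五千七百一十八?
Convert 0xC (hexadecimal) → 12 (decimal)
Convert 五千七百一十八 (Chinese numeral) → 5×1000 + 7×100 + 1×10 + 8 = 5718 (decimal)
Compare 12 vs 5718: larger = 5718
5718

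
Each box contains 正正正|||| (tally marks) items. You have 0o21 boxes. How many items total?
Convert 正正正|||| (tally marks) → 5 + 5 + 5 + 4 = 19 (decimal)
Convert 0o21 (octal) → 2×8 + 1 = 17 (decimal)
Compute 19 × 17 = 323
323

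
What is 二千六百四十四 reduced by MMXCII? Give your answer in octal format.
Convert 二千六百四十四 (Chinese numeral) → 2×1000 + 6×100 + 4×10 + 4 = 2644 (decimal)
Convert MMXCII (Roman numeral) → 1000 + 1000 + 90 + 1 + 1 = 2092 (decimal)
Compute 2644 - 2092 = 552
Convert 552 (decimal) → 552 = 1×512 + 5×8 → 0o1050 (octal)
0o1050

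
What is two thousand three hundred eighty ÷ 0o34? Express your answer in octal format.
Convert two thousand three hundred eighty (English words) → 2×1000 + 3×100 + 80 = 2380 (decimal)
Convert 0o34 (octal) → 3×8 + 4 = 28 (decimal)
Compute 2380 ÷ 28 = 85
Convert 85 (decimal) → 85 = 1×64 + 2×8 + 5 → 0o125 (octal)
0o125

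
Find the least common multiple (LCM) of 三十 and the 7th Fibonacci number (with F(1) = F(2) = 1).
Convert 三十 (Chinese numeral) → 3×10 = 30 (decimal)
Convert the 7th Fibonacci number (with F(1) = F(2) = 1) (Fibonacci index) → 1, 1, 2, 3, 5, 8, 13 → 13 (decimal)
Compute lcm(30, 13) = 390
390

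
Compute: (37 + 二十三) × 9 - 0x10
Convert 二十三 (Chinese numeral) → 2×10 + 3 = 23 (decimal)
Convert 0x10 (hexadecimal) → 1×16 = 16 (decimal)
Expression in decimal: (37 + 23) × 9 - 16
Parentheses first: 37 + 23 = 60
Multiply: 60 × 9 = 540
Subtract: 540 - 16 = 524
524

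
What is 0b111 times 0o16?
Convert 0b111 (binary) → 4 + 2 + 1 = 7 (decimal)
Convert 0o16 (octal) → 1×8 + 6 = 14 (decimal)
Compute 7 × 14 = 98
98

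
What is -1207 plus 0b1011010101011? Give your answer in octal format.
Convert 0b1011010101011 (binary) → 4096 + 1024 + 512 + 128 + 32 + 8 + 2 + 1 = 5803 (decimal)
Compute -1207 + 5803 = 4596
Convert 4596 (decimal) → 4596 = 1×4096 + 7×64 + 6×8 + 4 → 0o10764 (octal)
0o10764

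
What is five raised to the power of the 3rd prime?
Convert five (English words) → 5 (decimal)
Convert the 3rd prime (prime index) → 5 (decimal)
Compute 5 ^ 5 = 3125
3125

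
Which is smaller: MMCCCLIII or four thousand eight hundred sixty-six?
Convert MMCCCLIII (Roman numeral) → 1000 + 1000 + 100 + 100 + 100 + 50 + 1 + 1 + 1 = 2353 (decimal)
Convert four thousand eight hundred sixty-six (English words) → 4×1000 + 8×100 + 66 = 4866 (decimal)
Compare 2353 vs 4866: smaller = 2353
2353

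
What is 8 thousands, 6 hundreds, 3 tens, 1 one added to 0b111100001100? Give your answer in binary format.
Convert 8 thousands, 6 hundreds, 3 tens, 1 one (place-value notation) → 8×1000 + 6×100 + 3×10 + 1 = 8631 (decimal)
Convert 0b111100001100 (binary) → 2048 + 1024 + 512 + 256 + 8 + 4 = 3852 (decimal)
Compute 8631 + 3852 = 12483
Convert 12483 (decimal) → 12483 = 8192 + 4096 + 128 + 64 + 2 + 1 → 0b11000011000011 (binary)
0b11000011000011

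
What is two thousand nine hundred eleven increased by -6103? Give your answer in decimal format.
Convert two thousand nine hundred eleven (English words) → 2×1000 + 9×100 + 11 = 2911 (decimal)
Compute 2911 + -6103 = -3192
-3192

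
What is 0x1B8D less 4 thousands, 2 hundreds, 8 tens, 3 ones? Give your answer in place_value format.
Convert 0x1B8D (hexadecimal) → 1×4096 + 11×256 + 8×16 + 13 = 7053 (decimal)
Convert 4 thousands, 2 hundreds, 8 tens, 3 ones (place-value notation) → 4×1000 + 2×100 + 8×10 + 3 = 4283 (decimal)
Compute 7053 - 4283 = 2770
Convert 2770 (decimal) → 2770 = 2×1000 + 7×100 + 7×10 → 2 thousands, 7 hundreds, 7 tens (place-value notation)
2 thousands, 7 hundreds, 7 tens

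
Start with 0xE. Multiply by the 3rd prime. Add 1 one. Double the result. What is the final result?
Convert 0xE (hexadecimal) → 14 (decimal)
Start: 14
Convert the 3rd prime (prime index) → 5 (decimal)
14 × 5 = 70
Convert 1 one (place-value notation) → 1 (decimal)
70 + 1 = 71
71 × 2 = 142
142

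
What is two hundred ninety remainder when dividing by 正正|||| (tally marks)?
Convert two hundred ninety (English words) → 2×100 + 90 = 290 (decimal)
Convert 正正|||| (tally marks) → 5 + 5 + 4 = 14 (decimal)
Compute 290 mod 14 = 10
10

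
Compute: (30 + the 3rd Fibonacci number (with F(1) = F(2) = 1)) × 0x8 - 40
Convert the 3rd Fibonacci number (with F(1) = F(2) = 1) (Fibonacci index) → 1, 1, 2 → 2 (decimal)
Convert 0x8 (hexadecimal) → 8 (decimal)
Expression in decimal: (30 + 2) × 8 - 40
Parentheses first: 30 + 2 = 32
Multiply: 32 × 8 = 256
Subtract: 256 - 40 = 216
216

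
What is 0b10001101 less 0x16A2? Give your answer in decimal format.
Convert 0b10001101 (binary) → 128 + 8 + 4 + 1 = 141 (decimal)
Convert 0x16A2 (hexadecimal) → 1×4096 + 6×256 + 10×16 + 2 = 5794 (decimal)
Compute 141 - 5794 = -5653
-5653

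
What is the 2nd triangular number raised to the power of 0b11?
Convert the 2nd triangular number (triangular index) → 2×3/2 = 3 (decimal)
Convert 0b11 (binary) → 2 + 1 = 3 (decimal)
Compute 3 ^ 3 = 27
27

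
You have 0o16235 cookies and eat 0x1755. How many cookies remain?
Convert 0o16235 (octal) → 1×4096 + 6×512 + 2×64 + 3×8 + 5 = 7325 (decimal)
Convert 0x1755 (hexadecimal) → 1×4096 + 7×256 + 5×16 + 5 = 5973 (decimal)
Compute 7325 - 5973 = 1352
1352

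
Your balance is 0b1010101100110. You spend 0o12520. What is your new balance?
Convert 0b1010101100110 (binary) → 4096 + 1024 + 256 + 64 + 32 + 4 + 2 = 5478 (decimal)
Convert 0o12520 (octal) → 1×4096 + 2×512 + 5×64 + 2×8 = 5456 (decimal)
Compute 5478 - 5456 = 22
22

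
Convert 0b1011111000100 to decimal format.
Convert 0b1011111000100 (binary) → 4096 + 1024 + 512 + 256 + 128 + 64 + 4 = 6084 (decimal)
6084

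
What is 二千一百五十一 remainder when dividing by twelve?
Convert 二千一百五十一 (Chinese numeral) → 2×1000 + 1×100 + 5×10 + 1 = 2151 (decimal)
Convert twelve (English words) → 12 (decimal)
Compute 2151 mod 12 = 3
3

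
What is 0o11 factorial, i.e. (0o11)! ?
Convert 0o11 (octal) → 1×8 + 1 = 9 (decimal)
Compute 9! = 362880
362880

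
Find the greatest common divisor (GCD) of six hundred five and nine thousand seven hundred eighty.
Convert six hundred five (English words) → 6×100 + 5 = 605 (decimal)
Convert nine thousand seven hundred eighty (English words) → 9×1000 + 7×100 + 80 = 9780 (decimal)
Compute gcd(605, 9780) = 5
5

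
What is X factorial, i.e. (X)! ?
Convert X (Roman numeral) → 10 (decimal)
Compute 10! = 3628800
3628800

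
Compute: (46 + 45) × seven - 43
Convert seven (English words) → 7 (decimal)
Expression in decimal: (46 + 45) × 7 - 43
Parentheses first: 46 + 45 = 91
Multiply: 91 × 7 = 637
Subtract: 637 - 43 = 594
594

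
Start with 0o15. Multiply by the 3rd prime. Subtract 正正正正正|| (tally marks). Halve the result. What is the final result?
Convert 0o15 (octal) → 1×8 + 5 = 13 (decimal)
Start: 13
Convert the 3rd prime (prime index) → 5 (decimal)
13 × 5 = 65
Convert 正正正正正|| (tally marks) → 5 + 5 + 5 + 5 + 5 + 2 = 27 (decimal)
65 - 27 = 38
38 ÷ 2 = 19
19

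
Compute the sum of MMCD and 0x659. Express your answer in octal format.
Convert MMCD (Roman numeral) → 1000 + 1000 + 400 = 2400 (decimal)
Convert 0x659 (hexadecimal) → 6×256 + 5×16 + 9 = 1625 (decimal)
Compute 2400 + 1625 = 4025
Convert 4025 (decimal) → 4025 = 7×512 + 6×64 + 7×8 + 1 → 0o7671 (octal)
0o7671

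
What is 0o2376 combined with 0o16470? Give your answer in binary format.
Convert 0o2376 (octal) → 2×512 + 3×64 + 7×8 + 6 = 1278 (decimal)
Convert 0o16470 (octal) → 1×4096 + 6×512 + 4×64 + 7×8 = 7480 (decimal)
Compute 1278 + 7480 = 8758
Convert 8758 (decimal) → 8758 = 8192 + 512 + 32 + 16 + 4 + 2 → 0b10001000110110 (binary)
0b10001000110110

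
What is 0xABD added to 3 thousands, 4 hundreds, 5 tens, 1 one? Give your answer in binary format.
Convert 0xABD (hexadecimal) → 10×256 + 11×16 + 13 = 2749 (decimal)
Convert 3 thousands, 4 hundreds, 5 tens, 1 one (place-value notation) → 3×1000 + 4×100 + 5×10 + 1 = 3451 (decimal)
Compute 2749 + 3451 = 6200
Convert 6200 (decimal) → 6200 = 4096 + 2048 + 32 + 16 + 8 → 0b1100000111000 (binary)
0b1100000111000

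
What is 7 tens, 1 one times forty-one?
Convert 7 tens, 1 one (place-value notation) → 7×10 + 1 = 71 (decimal)
Convert forty-one (English words) → 41 (decimal)
Compute 71 × 41 = 2911
2911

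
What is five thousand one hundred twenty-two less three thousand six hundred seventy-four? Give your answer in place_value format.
Convert five thousand one hundred twenty-two (English words) → 5×1000 + 1×100 + 22 = 5122 (decimal)
Convert three thousand six hundred seventy-four (English words) → 3×1000 + 6×100 + 74 = 3674 (decimal)
Compute 5122 - 3674 = 1448
Convert 1448 (decimal) → 1448 = 1×1000 + 4×100 + 4×10 + 8 → 1 thousand, 4 hundreds, 4 tens, 8 ones (place-value notation)
1 thousand, 4 hundreds, 4 tens, 8 ones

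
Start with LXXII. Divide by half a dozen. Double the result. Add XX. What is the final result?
Convert LXXII (Roman numeral) → 50 + 10 + 10 + 1 + 1 = 72 (decimal)
Start: 72
Convert half a dozen (colloquial) → 6 (decimal)
72 ÷ 6 = 12
12 × 2 = 24
Convert XX (Roman numeral) → 10 + 10 = 20 (decimal)
24 + 20 = 44
44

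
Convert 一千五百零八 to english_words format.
Convert 一千五百零八 (Chinese numeral) → 1×1000 + 5×100 + 8 = 1508 (decimal)
Convert 1508 (decimal) → 1508 = 1×1000 + 5×100 + 8 → one thousand five hundred eight (English words)
one thousand five hundred eight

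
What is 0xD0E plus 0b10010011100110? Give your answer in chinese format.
Convert 0xD0E (hexadecimal) → 13×256 + 14 = 3342 (decimal)
Convert 0b10010011100110 (binary) → 8192 + 1024 + 128 + 64 + 32 + 4 + 2 = 9446 (decimal)
Compute 3342 + 9446 = 12788
Convert 12788 (decimal) → 12788 = 1×10000 + 2×1000 + 7×100 + 8×10 + 8 → 一万二千七百八十八 (Chinese numeral)
一万二千七百八十八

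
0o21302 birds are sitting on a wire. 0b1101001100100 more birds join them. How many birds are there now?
Convert 0o21302 (octal) → 2×4096 + 1×512 + 3×64 + 2 = 8898 (decimal)
Convert 0b1101001100100 (binary) → 4096 + 2048 + 512 + 64 + 32 + 4 = 6756 (decimal)
Compute 8898 + 6756 = 15654
15654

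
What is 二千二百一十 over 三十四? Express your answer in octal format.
Convert 二千二百一十 (Chinese numeral) → 2×1000 + 2×100 + 1×10 = 2210 (decimal)
Convert 三十四 (Chinese numeral) → 3×10 + 4 = 34 (decimal)
Compute 2210 ÷ 34 = 65
Convert 65 (decimal) → 65 = 1×64 + 1 → 0o101 (octal)
0o101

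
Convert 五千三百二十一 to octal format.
Convert 五千三百二十一 (Chinese numeral) → 5×1000 + 3×100 + 2×10 + 1 = 5321 (decimal)
Convert 5321 (decimal) → 5321 = 1×4096 + 2×512 + 3×64 + 1×8 + 1 → 0o12311 (octal)
0o12311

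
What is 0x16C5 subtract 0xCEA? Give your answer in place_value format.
Convert 0x16C5 (hexadecimal) → 1×4096 + 6×256 + 12×16 + 5 = 5829 (decimal)
Convert 0xCEA (hexadecimal) → 12×256 + 14×16 + 10 = 3306 (decimal)
Compute 5829 - 3306 = 2523
Convert 2523 (decimal) → 2523 = 2×1000 + 5×100 + 2×10 + 3 → 2 thousands, 5 hundreds, 2 tens, 3 ones (place-value notation)
2 thousands, 5 hundreds, 2 tens, 3 ones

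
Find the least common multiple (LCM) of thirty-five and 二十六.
Convert thirty-five (English words) → 35 (decimal)
Convert 二十六 (Chinese numeral) → 2×10 + 6 = 26 (decimal)
Compute lcm(35, 26) = 910
910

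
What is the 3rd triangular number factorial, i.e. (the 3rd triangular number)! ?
Convert the 3rd triangular number (triangular index) → 3×4/2 = 6 (decimal)
Compute 6! = 720
720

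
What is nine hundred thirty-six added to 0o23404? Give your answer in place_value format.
Convert nine hundred thirty-six (English words) → 9×100 + 36 = 936 (decimal)
Convert 0o23404 (octal) → 2×4096 + 3×512 + 4×64 + 4 = 9988 (decimal)
Compute 936 + 9988 = 10924
Convert 10924 (decimal) → 10924 = 10×1000 + 9×100 + 2×10 + 4 → 10 thousands, 9 hundreds, 2 tens, 4 ones (place-value notation)
10 thousands, 9 hundreds, 2 tens, 4 ones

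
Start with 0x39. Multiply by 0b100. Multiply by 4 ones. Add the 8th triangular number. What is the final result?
Convert 0x39 (hexadecimal) → 3×16 + 9 = 57 (decimal)
Start: 57
Convert 0b100 (binary) → 4 (decimal)
57 × 4 = 228
Convert 4 ones (place-value notation) → 4 (decimal)
228 × 4 = 912
Convert the 8th triangular number (triangular index) → 8×9/2 = 36 (decimal)
912 + 36 = 948
948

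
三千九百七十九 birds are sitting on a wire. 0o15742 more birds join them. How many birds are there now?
Convert 三千九百七十九 (Chinese numeral) → 3×1000 + 9×100 + 7×10 + 9 = 3979 (decimal)
Convert 0o15742 (octal) → 1×4096 + 5×512 + 7×64 + 4×8 + 2 = 7138 (decimal)
Compute 3979 + 7138 = 11117
11117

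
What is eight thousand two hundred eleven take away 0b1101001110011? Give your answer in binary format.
Convert eight thousand two hundred eleven (English words) → 8×1000 + 2×100 + 11 = 8211 (decimal)
Convert 0b1101001110011 (binary) → 4096 + 2048 + 512 + 64 + 32 + 16 + 2 + 1 = 6771 (decimal)
Compute 8211 - 6771 = 1440
Convert 1440 (decimal) → 1440 = 1024 + 256 + 128 + 32 → 0b10110100000 (binary)
0b10110100000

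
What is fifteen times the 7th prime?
Convert fifteen (English words) → 15 (decimal)
Convert the 7th prime (prime index) → 17 (decimal)
Compute 15 × 17 = 255
255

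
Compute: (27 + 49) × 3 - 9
Parentheses first: 27 + 49 = 76
Multiply: 76 × 3 = 228
Subtract: 228 - 9 = 219
219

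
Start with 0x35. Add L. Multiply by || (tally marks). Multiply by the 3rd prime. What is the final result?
Convert 0x35 (hexadecimal) → 3×16 + 5 = 53 (decimal)
Start: 53
Convert L (Roman numeral) → 50 (decimal)
53 + 50 = 103
Convert || (tally marks) → 2 (decimal)
103 × 2 = 206
Convert the 3rd prime (prime index) → 5 (decimal)
206 × 5 = 1030
1030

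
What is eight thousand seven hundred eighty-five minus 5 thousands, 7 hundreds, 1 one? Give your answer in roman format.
Convert eight thousand seven hundred eighty-five (English words) → 8×1000 + 7×100 + 85 = 8785 (decimal)
Convert 5 thousands, 7 hundreds, 1 one (place-value notation) → 5×1000 + 7×100 + 1 = 5701 (decimal)
Compute 8785 - 5701 = 3084
Convert 3084 (decimal) → 3084 = 1000 + 1000 + 1000 + 50 + 10 + 10 + 10 + 4 → MMMLXXXIV (Roman numeral)
MMMLXXXIV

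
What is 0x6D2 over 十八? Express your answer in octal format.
Convert 0x6D2 (hexadecimal) → 6×256 + 13×16 + 2 = 1746 (decimal)
Convert 十八 (Chinese numeral) → 1×10 + 8 = 18 (decimal)
Compute 1746 ÷ 18 = 97
Convert 97 (decimal) → 97 = 1×64 + 4×8 + 1 → 0o141 (octal)
0o141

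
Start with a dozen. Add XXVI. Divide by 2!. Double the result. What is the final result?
Convert a dozen (colloquial) → 12 (decimal)
Start: 12
Convert XXVI (Roman numeral) → 10 + 10 + 5 + 1 = 26 (decimal)
12 + 26 = 38
Convert 2! (factorial) → 2 (decimal)
38 ÷ 2 = 19
19 × 2 = 38
38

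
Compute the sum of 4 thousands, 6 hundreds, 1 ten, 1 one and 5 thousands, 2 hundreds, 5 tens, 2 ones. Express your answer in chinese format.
Convert 4 thousands, 6 hundreds, 1 ten, 1 one (place-value notation) → 4×1000 + 6×100 + 1×10 + 1 = 4611 (decimal)
Convert 5 thousands, 2 hundreds, 5 tens, 2 ones (place-value notation) → 5×1000 + 2×100 + 5×10 + 2 = 5252 (decimal)
Compute 4611 + 5252 = 9863
Convert 9863 (decimal) → 9863 = 9×1000 + 8×100 + 6×10 + 3 → 九千八百六十三 (Chinese numeral)
九千八百六十三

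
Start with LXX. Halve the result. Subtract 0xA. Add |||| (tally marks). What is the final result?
Convert LXX (Roman numeral) → 50 + 10 + 10 = 70 (decimal)
Start: 70
70 ÷ 2 = 35
Convert 0xA (hexadecimal) → 10 (decimal)
35 - 10 = 25
Convert |||| (tally marks) → 4 (decimal)
25 + 4 = 29
29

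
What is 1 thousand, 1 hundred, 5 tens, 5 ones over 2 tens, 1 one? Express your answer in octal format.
Convert 1 thousand, 1 hundred, 5 tens, 5 ones (place-value notation) → 1×1000 + 1×100 + 5×10 + 5 = 1155 (decimal)
Convert 2 tens, 1 one (place-value notation) → 2×10 + 1 = 21 (decimal)
Compute 1155 ÷ 21 = 55
Convert 55 (decimal) → 55 = 6×8 + 7 → 0o67 (octal)
0o67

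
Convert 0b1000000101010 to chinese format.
Convert 0b1000000101010 (binary) → 4096 + 32 + 8 + 2 = 4138 (decimal)
Convert 4138 (decimal) → 4138 = 4×1000 + 1×100 + 3×10 + 8 → 四千一百三十八 (Chinese numeral)
四千一百三十八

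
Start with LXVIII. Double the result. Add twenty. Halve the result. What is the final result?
Convert LXVIII (Roman numeral) → 50 + 10 + 5 + 1 + 1 + 1 = 68 (decimal)
Start: 68
68 × 2 = 136
Convert twenty (English words) → 20 (decimal)
136 + 20 = 156
156 ÷ 2 = 78
78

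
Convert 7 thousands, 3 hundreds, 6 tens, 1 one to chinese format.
Convert 7 thousands, 3 hundreds, 6 tens, 1 one (place-value notation) → 7×1000 + 3×100 + 6×10 + 1 = 7361 (decimal)
Convert 7361 (decimal) → 7361 = 7×1000 + 3×100 + 6×10 + 1 → 七千三百六十一 (Chinese numeral)
七千三百六十一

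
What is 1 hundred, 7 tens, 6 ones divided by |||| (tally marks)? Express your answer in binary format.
Convert 1 hundred, 7 tens, 6 ones (place-value notation) → 1×100 + 7×10 + 6 = 176 (decimal)
Convert |||| (tally marks) → 4 (decimal)
Compute 176 ÷ 4 = 44
Convert 44 (decimal) → 44 = 32 + 8 + 4 → 0b101100 (binary)
0b101100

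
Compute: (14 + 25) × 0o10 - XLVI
Convert 0o10 (octal) → 1×8 = 8 (decimal)
Convert XLVI (Roman numeral) → 40 + 5 + 1 = 46 (decimal)
Expression in decimal: (14 + 25) × 8 - 46
Parentheses first: 14 + 25 = 39
Multiply: 39 × 8 = 312
Subtract: 312 - 46 = 266
266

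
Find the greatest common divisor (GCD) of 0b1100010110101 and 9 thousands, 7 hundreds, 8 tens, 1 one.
Convert 0b1100010110101 (binary) → 4096 + 2048 + 128 + 32 + 16 + 4 + 1 = 6325 (decimal)
Convert 9 thousands, 7 hundreds, 8 tens, 1 one (place-value notation) → 9×1000 + 7×100 + 8×10 + 1 = 9781 (decimal)
Compute gcd(6325, 9781) = 1
1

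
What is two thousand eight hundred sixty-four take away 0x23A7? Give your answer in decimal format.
Convert two thousand eight hundred sixty-four (English words) → 2×1000 + 8×100 + 64 = 2864 (decimal)
Convert 0x23A7 (hexadecimal) → 2×4096 + 3×256 + 10×16 + 7 = 9127 (decimal)
Compute 2864 - 9127 = -6263
-6263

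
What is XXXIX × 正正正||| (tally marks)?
Convert XXXIX (Roman numeral) → 10 + 10 + 10 + 9 = 39 (decimal)
Convert 正正正||| (tally marks) → 5 + 5 + 5 + 3 = 18 (decimal)
Compute 39 × 18 = 702
702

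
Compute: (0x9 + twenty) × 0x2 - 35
Convert 0x9 (hexadecimal) → 9 (decimal)
Convert twenty (English words) → 20 (decimal)
Convert 0x2 (hexadecimal) → 2 (decimal)
Expression in decimal: (9 + 20) × 2 - 35
Parentheses first: 9 + 20 = 29
Multiply: 29 × 2 = 58
Subtract: 58 - 35 = 23
23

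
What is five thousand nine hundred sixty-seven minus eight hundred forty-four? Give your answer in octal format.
Convert five thousand nine hundred sixty-seven (English words) → 5×1000 + 9×100 + 67 = 5967 (decimal)
Convert eight hundred forty-four (English words) → 8×100 + 44 = 844 (decimal)
Compute 5967 - 844 = 5123
Convert 5123 (decimal) → 5123 = 1×4096 + 2×512 + 3 → 0o12003 (octal)
0o12003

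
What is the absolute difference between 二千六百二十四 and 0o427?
Convert 二千六百二十四 (Chinese numeral) → 2×1000 + 6×100 + 2×10 + 4 = 2624 (decimal)
Convert 0o427 (octal) → 4×64 + 2×8 + 7 = 279 (decimal)
Compute |2624 - 279| = 2345
2345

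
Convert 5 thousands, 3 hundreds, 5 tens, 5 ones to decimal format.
Convert 5 thousands, 3 hundreds, 5 tens, 5 ones (place-value notation) → 5×1000 + 3×100 + 5×10 + 5 = 5355 (decimal)
5355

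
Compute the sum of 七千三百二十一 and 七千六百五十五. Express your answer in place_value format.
Convert 七千三百二十一 (Chinese numeral) → 7×1000 + 3×100 + 2×10 + 1 = 7321 (decimal)
Convert 七千六百五十五 (Chinese numeral) → 7×1000 + 6×100 + 5×10 + 5 = 7655 (decimal)
Compute 7321 + 7655 = 14976
Convert 14976 (decimal) → 14976 = 14×1000 + 9×100 + 7×10 + 6 → 14 thousands, 9 hundreds, 7 tens, 6 ones (place-value notation)
14 thousands, 9 hundreds, 7 tens, 6 ones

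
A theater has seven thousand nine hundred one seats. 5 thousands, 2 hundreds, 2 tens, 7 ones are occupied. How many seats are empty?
Convert seven thousand nine hundred one (English words) → 7×1000 + 9×100 + 1 = 7901 (decimal)
Convert 5 thousands, 2 hundreds, 2 tens, 7 ones (place-value notation) → 5×1000 + 2×100 + 2×10 + 7 = 5227 (decimal)
Compute 7901 - 5227 = 2674
2674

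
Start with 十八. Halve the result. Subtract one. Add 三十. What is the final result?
Convert 十八 (Chinese numeral) → 1×10 + 8 = 18 (decimal)
Start: 18
18 ÷ 2 = 9
Convert one (English words) → 1 (decimal)
9 - 1 = 8
Convert 三十 (Chinese numeral) → 3×10 = 30 (decimal)
8 + 30 = 38
38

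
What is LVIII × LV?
Convert LVIII (Roman numeral) → 50 + 5 + 1 + 1 + 1 = 58 (decimal)
Convert LV (Roman numeral) → 50 + 5 = 55 (decimal)
Compute 58 × 55 = 3190
3190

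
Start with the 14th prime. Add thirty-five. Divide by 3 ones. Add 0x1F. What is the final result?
Convert the 14th prime (prime index) → 43 (decimal)
Start: 43
Convert thirty-five (English words) → 35 (decimal)
43 + 35 = 78
Convert 3 ones (place-value notation) → 3 (decimal)
78 ÷ 3 = 26
Convert 0x1F (hexadecimal) → 1×16 + 15 = 31 (decimal)
26 + 31 = 57
57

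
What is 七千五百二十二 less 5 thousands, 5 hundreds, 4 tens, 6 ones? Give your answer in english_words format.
Convert 七千五百二十二 (Chinese numeral) → 7×1000 + 5×100 + 2×10 + 2 = 7522 (decimal)
Convert 5 thousands, 5 hundreds, 4 tens, 6 ones (place-value notation) → 5×1000 + 5×100 + 4×10 + 6 = 5546 (decimal)
Compute 7522 - 5546 = 1976
Convert 1976 (decimal) → 1976 = 1×1000 + 9×100 + 76 → one thousand nine hundred seventy-six (English words)
one thousand nine hundred seventy-six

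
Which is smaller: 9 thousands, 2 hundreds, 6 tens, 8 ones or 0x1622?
Convert 9 thousands, 2 hundreds, 6 tens, 8 ones (place-value notation) → 9×1000 + 2×100 + 6×10 + 8 = 9268 (decimal)
Convert 0x1622 (hexadecimal) → 1×4096 + 6×256 + 2×16 + 2 = 5666 (decimal)
Compare 9268 vs 5666: smaller = 5666
5666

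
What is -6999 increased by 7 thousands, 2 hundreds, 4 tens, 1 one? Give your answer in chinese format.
Convert 7 thousands, 2 hundreds, 4 tens, 1 one (place-value notation) → 7×1000 + 2×100 + 4×10 + 1 = 7241 (decimal)
Compute -6999 + 7241 = 242
Convert 242 (decimal) → 242 = 2×100 + 4×10 + 2 → 二百四十二 (Chinese numeral)
二百四十二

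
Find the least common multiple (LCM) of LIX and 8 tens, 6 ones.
Convert LIX (Roman numeral) → 50 + 9 = 59 (decimal)
Convert 8 tens, 6 ones (place-value notation) → 8×10 + 6 = 86 (decimal)
Compute lcm(59, 86) = 5074
5074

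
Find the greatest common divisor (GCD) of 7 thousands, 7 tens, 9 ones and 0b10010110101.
Convert 7 thousands, 7 tens, 9 ones (place-value notation) → 7×1000 + 7×10 + 9 = 7079 (decimal)
Convert 0b10010110101 (binary) → 1024 + 128 + 32 + 16 + 4 + 1 = 1205 (decimal)
Compute gcd(7079, 1205) = 1
1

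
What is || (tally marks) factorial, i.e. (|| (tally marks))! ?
Convert || (tally marks) → 2 (decimal)
Compute 2! = 2
2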